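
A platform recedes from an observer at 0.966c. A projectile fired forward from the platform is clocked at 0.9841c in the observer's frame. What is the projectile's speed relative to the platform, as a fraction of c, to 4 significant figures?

Inverse velocity addition: u' = (u − v)/(1 − uv/c²)
= (0.9841 − 0.966)/(1 − 0.9841×0.966) = 0.01810/0.0493594 = 0.3667

u' ≈ 0.3667c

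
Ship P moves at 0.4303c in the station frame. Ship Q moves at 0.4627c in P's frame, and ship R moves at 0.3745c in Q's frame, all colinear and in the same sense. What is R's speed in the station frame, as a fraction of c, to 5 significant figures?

u ≈ 0.87515c

Compose boost 2: (0.4627 + 0.4303)/(1 + 0.4627×0.4303) = 0.89300/1.199100 = 0.7447253
Compose boost 3: (0.3745 + 0.7447253)/(1 + 0.3745×0.7447253) = 1.119225/1.278900 = 0.87515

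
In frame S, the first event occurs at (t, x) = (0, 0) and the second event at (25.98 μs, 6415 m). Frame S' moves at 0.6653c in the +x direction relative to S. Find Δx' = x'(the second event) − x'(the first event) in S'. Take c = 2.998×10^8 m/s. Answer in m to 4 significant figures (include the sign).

Δx' ≈ 1652 m

γ = 1/√(1 − 0.6653²) = 1.33945
Δx' = γ(Δx − vΔt) = 1.33945 × (6415 m − 0.6653×(2.998×10^8 m/s)×25.98×10^-6 s)
= 1.33945 × (1233.11 m) = 1652 m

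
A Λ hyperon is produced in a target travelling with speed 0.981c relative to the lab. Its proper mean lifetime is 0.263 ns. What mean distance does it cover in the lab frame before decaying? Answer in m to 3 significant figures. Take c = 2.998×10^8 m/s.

d ≈ 0.399 m

γ = 1/√(1 − 0.981²) = 5.1544
Dilated lifetime: Δt = γτ₀ = 5.1544 × 0.263 ns = 1.3556 ns
d = vΔt = 0.981c × 1.3556 ns = 2.9410×10^8 m/s × 1.3556×10^-9 s = 0.399 m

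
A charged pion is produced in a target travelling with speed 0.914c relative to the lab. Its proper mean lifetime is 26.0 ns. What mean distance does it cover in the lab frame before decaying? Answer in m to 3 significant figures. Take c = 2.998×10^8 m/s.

γ = 1/√(1 − 0.914²) = 2.4648
Dilated lifetime: Δt = γτ₀ = 2.4648 × 26.0 ns = 64.085 ns
d = vΔt = 0.914c × 64.085 ns = 2.7402×10^8 m/s × 6.4085×10^-8 s = 17.6 m

d ≈ 17.6 m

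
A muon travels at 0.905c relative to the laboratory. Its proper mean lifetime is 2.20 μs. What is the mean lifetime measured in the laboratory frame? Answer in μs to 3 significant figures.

γ = 1/√(1 − 0.905²) = 2.3507
Time dilation: Δt = γτ₀ = 2.3507 × 2.20 μs = 5.17 μs

Δt ≈ 5.17 μs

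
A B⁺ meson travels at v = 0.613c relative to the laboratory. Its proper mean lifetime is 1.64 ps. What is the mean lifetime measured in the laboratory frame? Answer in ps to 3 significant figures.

γ = 1/√(1 − 0.613²) = 1.2657
Time dilation: Δt = γτ₀ = 1.2657 × 1.64 ps = 2.08 ps

Δt ≈ 2.08 ps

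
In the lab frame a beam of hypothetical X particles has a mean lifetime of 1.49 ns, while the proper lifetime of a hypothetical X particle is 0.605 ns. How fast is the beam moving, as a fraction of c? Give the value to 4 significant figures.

β ≈ 0.9139

γ = Δt/τ₀ = 1.49/0.605 = 2.46281
β = √(1 − 1/γ²) = √(1 − 1/2.46281²) = 0.9139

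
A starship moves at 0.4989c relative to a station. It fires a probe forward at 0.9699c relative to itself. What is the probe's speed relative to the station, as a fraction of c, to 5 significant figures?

Relativistic velocity addition: u = (u' + v)/(1 + u'v/c²)
= (0.9699 + 0.4989)/(1 + 0.9699×0.4989) = 1.4688/1.483883 = 0.98984

u ≈ 0.98984c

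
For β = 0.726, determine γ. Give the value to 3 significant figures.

γ = 1/√(1 − β²) = 1/√(1 − 0.726²) = 1/√(0.47292) = 1.45

γ ≈ 1.45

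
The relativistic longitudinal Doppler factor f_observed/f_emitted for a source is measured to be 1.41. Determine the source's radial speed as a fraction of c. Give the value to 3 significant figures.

β ≈ 0.331

f_obs/f_src = √((1+β)/(1−β)) = 1.41  ⇒  (1+β)/(1−β) = 1.9881
β = |1 − D²|/(1 + D²) = |1 − 1.9881|/(1 + 1.9881) = 0.331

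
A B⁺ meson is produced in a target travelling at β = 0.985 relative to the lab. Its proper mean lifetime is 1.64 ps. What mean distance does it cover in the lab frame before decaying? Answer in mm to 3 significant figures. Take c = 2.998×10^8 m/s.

γ = 1/√(1 − 0.985²) = 5.7953
Dilated lifetime: Δt = γτ₀ = 5.7953 × 1.64 ps = 9.5043 ps
d = vΔt = 0.985c × 9.5043 ps = 2.9530×10^8 m/s × 9.5043×10^-12 s = 2.81 mm

d ≈ 2.81 mm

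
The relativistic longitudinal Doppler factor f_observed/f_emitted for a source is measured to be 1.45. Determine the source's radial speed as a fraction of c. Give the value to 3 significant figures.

β ≈ 0.355

f_obs/f_src = √((1+β)/(1−β)) = 1.45  ⇒  (1+β)/(1−β) = 2.1025
β = |1 − D²|/(1 + D²) = |1 − 2.1025|/(1 + 2.1025) = 0.355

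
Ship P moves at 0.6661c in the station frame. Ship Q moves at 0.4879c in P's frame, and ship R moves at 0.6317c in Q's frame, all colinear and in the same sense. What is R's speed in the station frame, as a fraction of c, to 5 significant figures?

u ≈ 0.96934c

Compose boost 2: (0.4879 + 0.6661)/(1 + 0.4879×0.6661) = 1.1540/1.324990 = 0.8709498
Compose boost 3: (0.6317 + 0.8709498)/(1 + 0.6317×0.8709498) = 1.502650/1.550179 = 0.96934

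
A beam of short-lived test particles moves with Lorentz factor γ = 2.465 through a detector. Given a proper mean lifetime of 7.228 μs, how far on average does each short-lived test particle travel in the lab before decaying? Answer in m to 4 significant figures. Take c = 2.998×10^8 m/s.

d ≈ 4882 m

β = √(1 − 1/γ²) = √(1 − 1/2.465²) = 0.914015
Dilated lifetime: Δt = γτ₀ = 2.465 × 7.228 μs = 17.8170 μs
d = vΔt = 0.914015c × 17.8170 μs = 2.74022×10^8 m/s × 1.78170×10^-5 s = 4882 m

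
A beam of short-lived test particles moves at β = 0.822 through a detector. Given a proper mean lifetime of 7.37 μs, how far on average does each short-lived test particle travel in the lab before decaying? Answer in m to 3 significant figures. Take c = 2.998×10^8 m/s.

γ = 1/√(1 − 0.822²) = 1.7560
Dilated lifetime: Δt = γτ₀ = 1.7560 × 7.37 μs = 12.941 μs
d = vΔt = 0.822c × 12.941 μs = 2.4644×10^8 m/s × 1.2941×10^-5 s = 3190 m

d ≈ 3190 m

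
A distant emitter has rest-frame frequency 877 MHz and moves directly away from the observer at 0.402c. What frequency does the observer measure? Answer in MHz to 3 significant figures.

Relativistic Doppler: f_obs = f_src √((1−β)/(1+β))
= 877 × √(0.59800/1.4020) = 877 × 0.65310 = 573 MHz

f_obs ≈ 573 MHz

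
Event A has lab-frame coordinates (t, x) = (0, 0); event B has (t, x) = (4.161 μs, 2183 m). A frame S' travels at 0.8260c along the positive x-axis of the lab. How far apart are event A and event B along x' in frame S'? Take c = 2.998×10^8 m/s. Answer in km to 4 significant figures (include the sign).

γ = 1/√(1 − 0.8260²) = 1.77409
Δx' = γ(Δx − vΔt) = 1.77409 × (2183 m − 0.8260×(2.998×10^8 m/s)×4.161×10^-6 s)
= 1.77409 × (1152.59 m) = 2.045 km

Δx' ≈ 2.045 km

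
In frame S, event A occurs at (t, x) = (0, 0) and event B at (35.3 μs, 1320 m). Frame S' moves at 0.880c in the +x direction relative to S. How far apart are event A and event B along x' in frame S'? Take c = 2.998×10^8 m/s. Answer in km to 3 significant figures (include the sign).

Δx' ≈ -16.8 km

γ = 1/√(1 − 0.880²) = 2.1054
Δx' = γ(Δx − vΔt) = 2.1054 × (1320 m − 0.880×(2.998×10^8 m/s)×35.3×10^-6 s)
= 2.1054 × (-7993.0 m) = -16.8 km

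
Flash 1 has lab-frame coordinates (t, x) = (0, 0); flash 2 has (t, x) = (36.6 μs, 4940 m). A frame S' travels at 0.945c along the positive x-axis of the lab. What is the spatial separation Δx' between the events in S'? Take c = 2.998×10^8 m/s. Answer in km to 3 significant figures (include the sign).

Δx' ≈ -16.6 km

γ = 1/√(1 − 0.945²) = 3.0574
Δx' = γ(Δx − vΔt) = 3.0574 × (4940 m − 0.945×(2.998×10^8 m/s)×36.6×10^-6 s)
= 3.0574 × (-5429.2 m) = -16.6 km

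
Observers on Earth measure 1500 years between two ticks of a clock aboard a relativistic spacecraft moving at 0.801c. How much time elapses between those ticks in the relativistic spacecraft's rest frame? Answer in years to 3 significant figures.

τ₀ ≈ 898 years

γ = 1/√(1 − 0.801²) = 1.6704
Proper time: τ₀ = Δt/γ = 1500/1.6704 = 898 years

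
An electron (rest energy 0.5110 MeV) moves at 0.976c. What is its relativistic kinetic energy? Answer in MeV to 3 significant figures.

K ≈ 1.84 MeV

γ = 1/√(1 − 0.976²) = 4.5920
K = (γ − 1)m₀c² = (4.5920 − 1) × 0.5110 MeV = 3.5920 × 0.5110 MeV = 1.84 MeV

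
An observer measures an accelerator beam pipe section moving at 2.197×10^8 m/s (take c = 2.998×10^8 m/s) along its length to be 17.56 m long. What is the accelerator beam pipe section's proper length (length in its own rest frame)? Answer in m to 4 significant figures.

L₀ ≈ 25.81 m

β = v/c = 2.197×10^8 / 2.998×10^8 = 0.732822
γ = 1/√(1 − 0.732822²) = 1.46968
L₀ = γL = 1.46968 × 17.56 = 25.81 m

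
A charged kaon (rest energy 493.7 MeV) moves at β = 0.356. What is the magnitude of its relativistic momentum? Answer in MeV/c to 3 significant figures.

p ≈ 188 MeV/c

γ = 1/√(1 − 0.356²) = 1.0701
p = γβm₀c = 1.0701 × 0.356 × 493.7 MeV/c = 188 MeV/c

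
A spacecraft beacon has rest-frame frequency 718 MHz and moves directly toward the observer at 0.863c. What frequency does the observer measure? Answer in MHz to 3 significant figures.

Relativistic Doppler: f_obs = f_src √((1+β)/(1−β))
= 718 × √(1.8630/0.13700) = 718 × 3.6876 = 2650 MHz

f_obs ≈ 2650 MHz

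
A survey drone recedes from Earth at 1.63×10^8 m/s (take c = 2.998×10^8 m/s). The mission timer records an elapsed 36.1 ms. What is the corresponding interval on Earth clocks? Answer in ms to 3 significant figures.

β = v/c = 1.63×10^8 / 2.998×10^8 = 0.54370
γ = 1/√(1 − 0.54370²) = 1.1915
Time dilation: Δt = γτ₀ = 1.1915 × 36.1 ms = 43.0 ms

Δt ≈ 43.0 ms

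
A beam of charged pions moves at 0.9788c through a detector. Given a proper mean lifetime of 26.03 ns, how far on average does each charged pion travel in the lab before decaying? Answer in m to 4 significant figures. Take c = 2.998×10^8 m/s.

d ≈ 37.29 m

γ = 1/√(1 − 0.9788²) = 4.88237
Dilated lifetime: Δt = γτ₀ = 4.88237 × 26.03 ns = 127.088 ns
d = vΔt = 0.9788c × 127.088 ns = 2.93444×10^8 m/s × 1.27088×10^-7 s = 37.29 m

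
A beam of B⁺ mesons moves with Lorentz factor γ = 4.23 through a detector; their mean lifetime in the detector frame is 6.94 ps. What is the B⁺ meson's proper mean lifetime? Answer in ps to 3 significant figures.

τ₀ ≈ 1.64 ps

γ = 4.23 (given)
Proper time: τ₀ = Δt/γ = 6.94/4.23 = 1.64 ps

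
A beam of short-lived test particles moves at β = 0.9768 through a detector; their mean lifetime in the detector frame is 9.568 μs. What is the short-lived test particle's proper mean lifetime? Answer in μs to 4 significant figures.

τ₀ ≈ 2.049 μs

γ = 1/√(1 − 0.9768²) = 4.66955
Proper time: τ₀ = Δt/γ = 9.568/4.66955 = 2.049 μs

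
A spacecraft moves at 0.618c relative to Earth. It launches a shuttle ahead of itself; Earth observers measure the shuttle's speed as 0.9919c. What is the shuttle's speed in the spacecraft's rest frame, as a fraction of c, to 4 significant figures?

Inverse velocity addition: u' = (u − v)/(1 − uv/c²)
= (0.9919 − 0.618)/(1 − 0.9919×0.618) = 0.3739/0.387006 = 0.9661

u' ≈ 0.9661c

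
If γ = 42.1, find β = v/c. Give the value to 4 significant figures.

β = √(1 − 1/γ²) = √(1 − 1/42.1²) = √(0.999436) = 0.9997

β ≈ 0.9997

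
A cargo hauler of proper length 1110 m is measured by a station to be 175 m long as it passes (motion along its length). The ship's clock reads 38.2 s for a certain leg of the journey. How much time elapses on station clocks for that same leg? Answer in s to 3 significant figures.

Δt ≈ 242 s

Length contraction ⇒ γ = L₀/L = 1110/175 = 6.3429
Time dilation: Δt = γτ₀ = 6.3429 × 38.2 s = 242 s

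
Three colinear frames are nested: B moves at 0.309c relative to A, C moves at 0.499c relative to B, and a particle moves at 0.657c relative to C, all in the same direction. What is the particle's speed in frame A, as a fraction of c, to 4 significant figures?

u ≈ 0.9295c

Compose boost 2: (0.499 + 0.309)/(1 + 0.499×0.309) = 0.8080/1.15419 = 0.700057
Compose boost 3: (0.657 + 0.700057)/(1 + 0.657×0.700057) = 1.35706/1.45994 = 0.9295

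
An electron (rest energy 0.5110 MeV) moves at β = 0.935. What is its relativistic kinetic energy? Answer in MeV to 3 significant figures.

γ = 1/√(1 − 0.935²) = 2.8197
K = (γ − 1)m₀c² = (2.8197 − 1) × 0.5110 MeV = 1.8197 × 0.5110 MeV = 0.930 MeV

K ≈ 0.930 MeV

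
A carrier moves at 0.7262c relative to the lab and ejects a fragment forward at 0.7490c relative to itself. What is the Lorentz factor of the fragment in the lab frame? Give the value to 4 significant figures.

γ ≈ 3.389

u_lab = (0.7490 + 0.7262)/(1 + 0.7490×0.7262) = 1.4752/1.543924 = 0.9554876
γ = 1/√(1 − 0.9554876²) = 3.389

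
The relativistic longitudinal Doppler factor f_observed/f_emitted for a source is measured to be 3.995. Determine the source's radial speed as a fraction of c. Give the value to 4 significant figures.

f_obs/f_src = √((1+β)/(1−β)) = 3.995  ⇒  (1+β)/(1−β) = 15.9600
β = |1 − D²|/(1 + D²) = |1 − 15.9600|/(1 + 15.9600) = 0.8821

β ≈ 0.8821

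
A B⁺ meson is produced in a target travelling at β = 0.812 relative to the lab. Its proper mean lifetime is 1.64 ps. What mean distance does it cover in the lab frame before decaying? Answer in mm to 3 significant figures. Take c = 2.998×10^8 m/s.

d ≈ 0.684 mm

γ = 1/√(1 − 0.812²) = 1.7133
Dilated lifetime: Δt = γτ₀ = 1.7133 × 1.64 ps = 2.8099 ps
d = vΔt = 0.812c × 2.8099 ps = 2.4344×10^8 m/s × 2.8099×10^-12 s = 0.684 mm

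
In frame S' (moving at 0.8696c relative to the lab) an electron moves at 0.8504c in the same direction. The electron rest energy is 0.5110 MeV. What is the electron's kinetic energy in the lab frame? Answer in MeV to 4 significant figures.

u_lab = (0.8504 + 0.8696)/(1 + 0.8504×0.8696) = 0.9887854
γ = 1/√(1 − 0.9887854²) = 6.69599
K = (γ − 1)m₀c² = (6.69599 − 1) × 0.5110 = 5.69599 × 0.5110 = 2.911 MeV

K ≈ 2.911 MeV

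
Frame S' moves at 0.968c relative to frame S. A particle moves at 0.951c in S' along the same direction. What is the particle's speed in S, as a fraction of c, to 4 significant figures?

u ≈ 0.9992c

Relativistic velocity addition: u = (u' + v)/(1 + u'v/c²)
= (0.951 + 0.968)/(1 + 0.951×0.968) = 1.919/1.92057 = 0.9992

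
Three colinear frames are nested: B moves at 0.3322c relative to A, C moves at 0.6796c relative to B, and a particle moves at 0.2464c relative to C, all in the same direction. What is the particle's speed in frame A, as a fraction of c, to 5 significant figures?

Compose boost 2: (0.6796 + 0.3322)/(1 + 0.6796×0.3322) = 1.0118/1.225763 = 0.8254450
Compose boost 3: (0.2464 + 0.8254450)/(1 + 0.2464×0.8254450) = 1.071845/1.203390 = 0.89069

u ≈ 0.89069c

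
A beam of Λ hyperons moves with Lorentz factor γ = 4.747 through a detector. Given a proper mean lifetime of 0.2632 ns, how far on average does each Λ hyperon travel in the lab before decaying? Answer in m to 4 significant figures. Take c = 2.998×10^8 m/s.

β = √(1 − 1/γ²) = √(1 − 1/4.747²) = 0.977560
Dilated lifetime: Δt = γτ₀ = 4.747 × 0.2632 ns = 1.24941 ns
d = vΔt = 0.977560c × 1.24941 ns = 2.93072×10^8 m/s × 1.24941×10^-9 s = 0.3662 m

d ≈ 0.3662 m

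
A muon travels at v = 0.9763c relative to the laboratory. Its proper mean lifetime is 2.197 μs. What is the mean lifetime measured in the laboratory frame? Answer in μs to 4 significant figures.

Δt ≈ 10.15 μs

γ = 1/√(1 − 0.9763²) = 4.62061
Time dilation: Δt = γτ₀ = 4.62061 × 2.197 μs = 10.15 μs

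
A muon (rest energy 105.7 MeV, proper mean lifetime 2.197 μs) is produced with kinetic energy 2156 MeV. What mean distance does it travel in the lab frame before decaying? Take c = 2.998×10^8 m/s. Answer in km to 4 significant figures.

γ = 1 + K/(m₀c²) = 1 + 2156/105.7 = 21.3974
β = √(1 − 1/γ²) = 0.998907
Dilated lifetime: γτ₀ = 21.3974 × 2.197 μs = 47.0100 μs
d = βc·γτ₀ = 0.998907 × (2.998×10^8 m/s) × 4.70100×10^-5 s = 14.08 km

d ≈ 14.08 km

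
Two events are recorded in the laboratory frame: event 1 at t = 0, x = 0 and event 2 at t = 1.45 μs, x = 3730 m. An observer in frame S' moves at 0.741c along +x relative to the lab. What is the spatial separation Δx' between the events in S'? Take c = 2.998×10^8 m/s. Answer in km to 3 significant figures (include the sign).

γ = 1/√(1 − 0.741²) = 1.4892
Δx' = γ(Δx − vΔt) = 1.4892 × (3730 m − 0.741×(2.998×10^8 m/s)×1.45×10^-6 s)
= 1.4892 × (3407.9 m) = 5.07 km

Δx' ≈ 5.07 km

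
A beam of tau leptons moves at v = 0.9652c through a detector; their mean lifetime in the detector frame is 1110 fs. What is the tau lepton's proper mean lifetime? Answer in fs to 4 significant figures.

γ = 1/√(1 − 0.9652²) = 3.82390
Proper time: τ₀ = Δt/γ = 1110/3.82390 = 290.3 fs

τ₀ ≈ 290.3 fs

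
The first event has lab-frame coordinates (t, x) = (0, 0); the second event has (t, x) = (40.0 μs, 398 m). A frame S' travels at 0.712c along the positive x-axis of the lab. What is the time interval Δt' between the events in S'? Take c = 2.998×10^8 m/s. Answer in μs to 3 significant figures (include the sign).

γ = 1/√(1 − 0.712²) = 1.4241
Δt' = γ(Δt − vΔx/c²) = 1.4241 × (40.0 μs − 0.712×398 m / (2.998×10^8 m/s))
= 1.4241 × (39.055 μs) = 55.6 μs

Δt' ≈ 55.6 μs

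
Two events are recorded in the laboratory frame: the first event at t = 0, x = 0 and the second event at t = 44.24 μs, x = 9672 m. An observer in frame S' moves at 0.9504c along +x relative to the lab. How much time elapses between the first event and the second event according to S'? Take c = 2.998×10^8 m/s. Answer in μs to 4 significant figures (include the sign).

γ = 1/√(1 − 0.9504²) = 3.21512
Δt' = γ(Δt − vΔx/c²) = 3.21512 × (44.24 μs − 0.9504×9672 m / (2.998×10^8 m/s))
= 3.21512 × (13.5787 μs) = 43.66 μs

Δt' ≈ 43.66 μs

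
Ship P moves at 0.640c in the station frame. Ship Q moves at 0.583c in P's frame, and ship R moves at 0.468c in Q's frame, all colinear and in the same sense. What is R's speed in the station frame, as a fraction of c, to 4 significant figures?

Compose boost 2: (0.583 + 0.640)/(1 + 0.583×0.640) = 1.223/1.37312 = 0.890672
Compose boost 3: (0.468 + 0.890672)/(1 + 0.468×0.890672) = 1.35867/1.41683 = 0.9589

u ≈ 0.9589c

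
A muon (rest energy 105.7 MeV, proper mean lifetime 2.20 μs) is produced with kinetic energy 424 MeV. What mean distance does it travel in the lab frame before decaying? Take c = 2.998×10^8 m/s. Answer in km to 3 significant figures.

γ = 1 + K/(m₀c²) = 1 + 424/105.7 = 5.0114
β = √(1 − 1/γ²) = 0.97989
Dilated lifetime: γτ₀ = 5.0114 × 2.20 μs = 11.025 μs
d = βc·γτ₀ = 0.97989 × (2.998×10^8 m/s) × 1.1025×10^-5 s = 3.24 km

d ≈ 3.24 km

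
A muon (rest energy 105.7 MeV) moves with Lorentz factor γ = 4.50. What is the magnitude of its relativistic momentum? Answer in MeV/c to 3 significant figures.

β = √(1 − 1/γ²) = √(1 − 1/4.50²) = 0.97500
p = γβm₀c = 4.50 × 0.97500 × 105.7 MeV/c = 464 MeV/c

p ≈ 464 MeV/c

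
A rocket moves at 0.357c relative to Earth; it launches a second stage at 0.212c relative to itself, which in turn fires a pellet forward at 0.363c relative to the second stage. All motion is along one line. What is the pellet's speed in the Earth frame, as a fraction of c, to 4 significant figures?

Compose boost 2: (0.212 + 0.357)/(1 + 0.212×0.357) = 0.5690/1.07568 = 0.528966
Compose boost 3: (0.363 + 0.528966)/(1 + 0.363×0.528966) = 0.891966/1.19201 = 0.7483

u ≈ 0.7483c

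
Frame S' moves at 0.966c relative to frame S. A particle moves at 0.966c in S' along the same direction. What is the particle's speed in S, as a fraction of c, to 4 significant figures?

Relativistic velocity addition: u = (u' + v)/(1 + u'v/c²)
= (0.966 + 0.966)/(1 + 0.966×0.966) = 1.932/1.93316 = 0.9994

u ≈ 0.9994c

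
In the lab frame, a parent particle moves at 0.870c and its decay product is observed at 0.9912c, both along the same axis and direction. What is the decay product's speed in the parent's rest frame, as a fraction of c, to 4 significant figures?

Inverse velocity addition: u' = (u − v)/(1 − uv/c²)
= (0.9912 − 0.870)/(1 − 0.9912×0.870) = 0.1212/0.137656 = 0.8805

u' ≈ 0.8805c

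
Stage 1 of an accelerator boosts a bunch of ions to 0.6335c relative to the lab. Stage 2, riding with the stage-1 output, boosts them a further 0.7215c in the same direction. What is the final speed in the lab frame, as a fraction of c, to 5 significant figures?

u ≈ 0.92995c

Compose boost 2: (0.7215 + 0.6335)/(1 + 0.7215×0.6335) = 1.3550/1.457070 = 0.92995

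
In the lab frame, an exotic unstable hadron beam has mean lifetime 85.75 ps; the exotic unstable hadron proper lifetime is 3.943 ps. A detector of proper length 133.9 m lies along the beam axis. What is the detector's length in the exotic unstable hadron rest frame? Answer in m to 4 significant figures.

L ≈ 6.157 m

Time dilation ⇒ γ = Δt/τ₀ = 85.75/3.943 = 21.7474
Length contraction: L = L₀/γ = 133.9/21.7474 = 6.157 m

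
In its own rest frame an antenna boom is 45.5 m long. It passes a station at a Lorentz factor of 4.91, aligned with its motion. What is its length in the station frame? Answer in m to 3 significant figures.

γ = 4.91 (given)
Length contraction: L = L₀/γ = 45.5/4.91 = 9.27 m

L ≈ 9.27 m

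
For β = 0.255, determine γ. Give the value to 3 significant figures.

γ ≈ 1.03

γ = 1/√(1 − β²) = 1/√(1 − 0.255²) = 1/√(0.93498) = 1.03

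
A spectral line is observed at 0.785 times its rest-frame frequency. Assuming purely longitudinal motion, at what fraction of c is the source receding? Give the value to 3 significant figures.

f_obs/f_src = √((1−β)/(1+β)) = 0.785  ⇒  (1−β)/(1+β) = 0.61623
β = |1 − D²|/(1 + D²) = |1 − 0.61623|/(1 + 0.61623) = 0.237

β ≈ 0.237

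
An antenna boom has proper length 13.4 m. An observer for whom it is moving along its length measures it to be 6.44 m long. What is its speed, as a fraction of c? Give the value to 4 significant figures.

β ≈ 0.8769

γ = L₀/L = 13.4/6.44 = 2.08075
β = √(1 − 1/γ²) = 0.8769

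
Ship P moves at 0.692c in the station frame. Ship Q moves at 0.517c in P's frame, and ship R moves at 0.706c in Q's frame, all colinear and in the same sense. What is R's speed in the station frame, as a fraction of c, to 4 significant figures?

u ≈ 0.9802c

Compose boost 2: (0.517 + 0.692)/(1 + 0.517×0.692) = 1.209/1.35776 = 0.890435
Compose boost 3: (0.706 + 0.890435)/(1 + 0.706×0.890435) = 1.59643/1.62865 = 0.9802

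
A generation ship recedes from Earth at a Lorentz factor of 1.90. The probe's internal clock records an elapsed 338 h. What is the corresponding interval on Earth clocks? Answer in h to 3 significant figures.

γ = 1.90 (given)
Time dilation: Δt = γτ₀ = 1.90 × 338 h = 642 h

Δt ≈ 642 h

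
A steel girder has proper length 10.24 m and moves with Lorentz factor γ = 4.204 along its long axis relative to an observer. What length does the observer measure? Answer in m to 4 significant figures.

γ = 4.204 (given)
Length contraction: L = L₀/γ = 10.24/4.204 = 2.436 m

L ≈ 2.436 m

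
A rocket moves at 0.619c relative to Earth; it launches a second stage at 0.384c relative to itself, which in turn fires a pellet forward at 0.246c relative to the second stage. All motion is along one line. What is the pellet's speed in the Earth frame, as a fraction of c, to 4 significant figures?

Compose boost 2: (0.384 + 0.619)/(1 + 0.384×0.619) = 1.003/1.23770 = 0.810377
Compose boost 3: (0.246 + 0.810377)/(1 + 0.246×0.810377) = 1.05638/1.19935 = 0.8808

u ≈ 0.8808c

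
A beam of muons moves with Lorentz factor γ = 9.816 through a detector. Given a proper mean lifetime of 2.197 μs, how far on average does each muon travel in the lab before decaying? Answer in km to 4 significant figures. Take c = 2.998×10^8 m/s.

d ≈ 6.432 km

β = √(1 − 1/γ²) = √(1 − 1/9.816²) = 0.994797
Dilated lifetime: Δt = γτ₀ = 9.816 × 2.197 μs = 21.5658 μs
d = vΔt = 0.994797c × 21.5658 μs = 2.98240×10^8 m/s × 2.15658×10^-5 s = 6.432 km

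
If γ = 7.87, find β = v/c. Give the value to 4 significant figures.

β ≈ 0.9919

β = √(1 − 1/γ²) = √(1 − 1/7.87²) = √(0.983855) = 0.9919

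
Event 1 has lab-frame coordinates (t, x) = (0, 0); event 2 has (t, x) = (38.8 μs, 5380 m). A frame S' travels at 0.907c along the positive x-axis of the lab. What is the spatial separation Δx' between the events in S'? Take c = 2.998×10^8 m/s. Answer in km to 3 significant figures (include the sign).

Δx' ≈ -12.3 km

γ = 1/√(1 − 0.907²) = 2.3746
Δx' = γ(Δx − vΔt) = 2.3746 × (5380 m − 0.907×(2.998×10^8 m/s)×38.8×10^-6 s)
= 2.3746 × (-5170.4 m) = -12.3 km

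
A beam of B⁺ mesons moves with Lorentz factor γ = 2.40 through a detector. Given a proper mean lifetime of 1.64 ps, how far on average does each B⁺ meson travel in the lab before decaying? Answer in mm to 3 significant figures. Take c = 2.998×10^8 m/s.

β = √(1 − 1/γ²) = √(1 − 1/2.40²) = 0.90906
Dilated lifetime: Δt = γτ₀ = 2.40 × 1.64 ps = 3.9360 ps
d = vΔt = 0.90906c × 3.9360 ps = 2.7254×10^8 m/s × 3.9360×10^-12 s = 1.07 mm

d ≈ 1.07 mm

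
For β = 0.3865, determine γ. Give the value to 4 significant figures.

γ = 1/√(1 − β²) = 1/√(1 − 0.3865²) = 1/√(0.850618) = 1.084

γ ≈ 1.084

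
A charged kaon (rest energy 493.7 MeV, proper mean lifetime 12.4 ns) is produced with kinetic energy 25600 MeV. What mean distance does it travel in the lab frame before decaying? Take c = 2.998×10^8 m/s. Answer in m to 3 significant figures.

γ = 1 + K/(m₀c²) = 1 + 25600/493.7 = 52.853
β = √(1 − 1/γ²) = 0.99982
Dilated lifetime: γτ₀ = 52.853 × 12.4 ns = 655.38 ns
d = βc·γτ₀ = 0.99982 × (2.998×10^8 m/s) × 6.5538×10^-7 s = 196 m

d ≈ 196 m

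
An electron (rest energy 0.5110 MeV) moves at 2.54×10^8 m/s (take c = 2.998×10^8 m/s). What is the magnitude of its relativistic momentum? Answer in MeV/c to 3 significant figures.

β = v/c = 2.54×10^8 / 2.998×10^8 = 0.84723
γ = 1/√(1 − 0.84723²) = 1.8824
p = γβm₀c = 1.8824 × 0.84723 × 0.5110 MeV/c = 0.815 MeV/c

p ≈ 0.815 MeV/c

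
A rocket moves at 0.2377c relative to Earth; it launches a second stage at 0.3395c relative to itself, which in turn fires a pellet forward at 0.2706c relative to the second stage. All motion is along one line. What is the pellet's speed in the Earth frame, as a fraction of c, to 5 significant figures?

Compose boost 2: (0.3395 + 0.2377)/(1 + 0.3395×0.2377) = 0.57720/1.080699 = 0.5340987
Compose boost 3: (0.2706 + 0.5340987)/(1 + 0.2706×0.5340987) = 0.8046987/1.144527 = 0.70308

u ≈ 0.70308c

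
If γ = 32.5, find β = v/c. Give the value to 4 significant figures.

β = √(1 − 1/γ²) = √(1 − 1/32.5²) = √(0.999053) = 0.9995

β ≈ 0.9995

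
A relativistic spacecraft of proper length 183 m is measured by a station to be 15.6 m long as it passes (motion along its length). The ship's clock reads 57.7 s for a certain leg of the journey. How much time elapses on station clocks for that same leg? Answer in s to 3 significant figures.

Length contraction ⇒ γ = L₀/L = 183/15.6 = 11.731
Time dilation: Δt = γτ₀ = 11.731 × 57.7 s = 677 s

Δt ≈ 677 s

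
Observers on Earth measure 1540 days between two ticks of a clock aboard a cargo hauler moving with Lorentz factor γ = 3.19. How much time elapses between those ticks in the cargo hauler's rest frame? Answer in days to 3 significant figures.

τ₀ ≈ 483 days

γ = 3.19 (given)
Proper time: τ₀ = Δt/γ = 1540/3.19 = 483 days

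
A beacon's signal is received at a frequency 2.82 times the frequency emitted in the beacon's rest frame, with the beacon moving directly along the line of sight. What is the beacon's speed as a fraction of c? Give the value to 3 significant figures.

β ≈ 0.777

f_obs/f_src = √((1+β)/(1−β)) = 2.82  ⇒  (1+β)/(1−β) = 7.9524
β = |1 − D²|/(1 + D²) = |1 − 7.9524|/(1 + 7.9524) = 0.777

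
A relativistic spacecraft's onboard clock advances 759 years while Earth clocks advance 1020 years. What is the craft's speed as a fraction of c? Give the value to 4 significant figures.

β ≈ 0.6680

γ = Δt/τ₀ = 1020/759 = 1.34387
β = √(1 − 1/γ²) = √(1 − 1/1.34387²) = 0.6680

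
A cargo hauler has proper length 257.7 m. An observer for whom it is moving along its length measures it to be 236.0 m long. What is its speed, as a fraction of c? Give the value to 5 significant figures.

β ≈ 0.40165

γ = L₀/L = 257.7/236.0 = 1.091949
β = √(1 − 1/γ²) = 0.40165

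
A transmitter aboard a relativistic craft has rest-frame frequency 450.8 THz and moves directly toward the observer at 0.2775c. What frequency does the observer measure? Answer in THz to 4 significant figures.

f_obs ≈ 599.4 THz

Relativistic Doppler: f_obs = f_src √((1+β)/(1−β))
= 450.8 × √(1.27750/0.722500) = 450.8 × 1.32972 = 599.4 THz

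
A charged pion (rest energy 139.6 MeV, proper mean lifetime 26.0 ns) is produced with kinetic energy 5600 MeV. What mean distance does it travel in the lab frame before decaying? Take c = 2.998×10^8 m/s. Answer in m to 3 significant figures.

d ≈ 320 m

γ = 1 + K/(m₀c²) = 1 + 5600/139.6 = 41.115
β = √(1 − 1/γ²) = 0.99970
Dilated lifetime: γτ₀ = 41.115 × 26.0 ns = 1069.0 ns
d = βc·γτ₀ = 0.99970 × (2.998×10^8 m/s) × 1.0690×10^-6 s = 320 m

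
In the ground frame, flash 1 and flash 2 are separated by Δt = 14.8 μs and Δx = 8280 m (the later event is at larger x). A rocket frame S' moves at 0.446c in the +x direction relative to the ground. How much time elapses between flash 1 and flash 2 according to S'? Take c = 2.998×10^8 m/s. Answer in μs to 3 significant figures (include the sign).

γ = 1/√(1 − 0.446²) = 1.1173
Δt' = γ(Δt − vΔx/c²) = 1.1173 × (14.8 μs − 0.446×8280 m / (2.998×10^8 m/s))
= 1.1173 × (2.4822 μs) = 2.77 μs

Δt' ≈ 2.77 μs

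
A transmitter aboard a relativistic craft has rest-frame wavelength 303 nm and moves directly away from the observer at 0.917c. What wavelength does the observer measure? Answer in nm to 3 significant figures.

λ_obs ≈ 1460 nm

Relativistic Doppler: λ_obs = λ_src √((1+β)/(1−β))
= 303 × √(1.9170/0.083000) = 303 × 4.8059 = 1460 nm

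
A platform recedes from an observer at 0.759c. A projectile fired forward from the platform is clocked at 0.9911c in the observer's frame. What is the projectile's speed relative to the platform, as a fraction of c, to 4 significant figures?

Inverse velocity addition: u' = (u − v)/(1 − uv/c²)
= (0.9911 − 0.759)/(1 − 0.9911×0.759) = 0.2321/0.247755 = 0.9368

u' ≈ 0.9368c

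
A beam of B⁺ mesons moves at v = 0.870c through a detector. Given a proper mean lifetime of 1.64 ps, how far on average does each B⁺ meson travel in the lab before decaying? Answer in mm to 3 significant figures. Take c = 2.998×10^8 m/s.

γ = 1/√(1 − 0.870²) = 2.0282
Dilated lifetime: Δt = γτ₀ = 2.0282 × 1.64 ps = 3.3262 ps
d = vΔt = 0.870c × 3.3262 ps = 2.6083×10^8 m/s × 3.3262×10^-12 s = 0.868 mm

d ≈ 0.868 mm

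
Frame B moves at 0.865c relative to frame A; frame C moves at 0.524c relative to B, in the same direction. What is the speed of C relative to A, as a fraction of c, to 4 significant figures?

Compose boost 2: (0.524 + 0.865)/(1 + 0.524×0.865) = 1.389/1.45326 = 0.9558

u ≈ 0.9558c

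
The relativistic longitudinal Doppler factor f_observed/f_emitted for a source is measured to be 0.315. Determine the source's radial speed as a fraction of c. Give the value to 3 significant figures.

β ≈ 0.819

f_obs/f_src = √((1−β)/(1+β)) = 0.315  ⇒  (1−β)/(1+β) = 0.099225
β = |1 − D²|/(1 + D²) = |1 − 0.099225|/(1 + 0.099225) = 0.819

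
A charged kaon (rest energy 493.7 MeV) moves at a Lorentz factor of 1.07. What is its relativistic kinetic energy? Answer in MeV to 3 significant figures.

K ≈ 34.6 MeV

γ = 1.07 (given)
K = (γ − 1)m₀c² = (1.07 − 1) × 493.7 MeV = 0.070000 × 493.7 MeV = 34.6 MeV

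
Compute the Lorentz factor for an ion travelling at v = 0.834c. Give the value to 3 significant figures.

γ = 1/√(1 − β²) = 1/√(1 − 0.834²) = 1/√(0.30444) = 1.81

γ ≈ 1.81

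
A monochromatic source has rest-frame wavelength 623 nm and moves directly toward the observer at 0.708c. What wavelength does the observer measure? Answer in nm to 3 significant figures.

λ_obs ≈ 258 nm

Relativistic Doppler: λ_obs = λ_src √((1−β)/(1+β))
= 623 × √(0.29200/1.7080) = 623 × 0.41347 = 258 nm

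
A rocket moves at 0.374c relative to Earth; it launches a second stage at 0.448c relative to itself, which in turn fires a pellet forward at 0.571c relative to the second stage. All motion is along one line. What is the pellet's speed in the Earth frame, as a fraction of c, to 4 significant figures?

u ≈ 0.9094c

Compose boost 2: (0.448 + 0.374)/(1 + 0.448×0.374) = 0.8220/1.16755 = 0.704037
Compose boost 3: (0.571 + 0.704037)/(1 + 0.571×0.704037) = 1.27504/1.40201 = 0.9094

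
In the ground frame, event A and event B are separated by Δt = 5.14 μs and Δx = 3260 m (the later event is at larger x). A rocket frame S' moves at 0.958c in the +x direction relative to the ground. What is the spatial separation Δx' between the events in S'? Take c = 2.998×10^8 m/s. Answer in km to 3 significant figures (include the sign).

γ = 1/√(1 − 0.958²) = 3.4871
Δx' = γ(Δx − vΔt) = 3.4871 × (3260 m − 0.958×(2.998×10^8 m/s)×5.14×10^-6 s)
= 3.4871 × (1783.7 m) = 6.22 km

Δx' ≈ 6.22 km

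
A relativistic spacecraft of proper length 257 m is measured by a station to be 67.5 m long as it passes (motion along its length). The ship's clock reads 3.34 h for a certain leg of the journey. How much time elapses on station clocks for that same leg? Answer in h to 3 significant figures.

Δt ≈ 12.7 h

Length contraction ⇒ γ = L₀/L = 257/67.5 = 3.8074
Time dilation: Δt = γτ₀ = 3.8074 × 3.34 h = 12.7 h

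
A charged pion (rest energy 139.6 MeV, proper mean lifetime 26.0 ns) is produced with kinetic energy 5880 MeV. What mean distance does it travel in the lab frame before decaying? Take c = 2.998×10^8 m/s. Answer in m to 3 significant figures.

d ≈ 336 m

γ = 1 + K/(m₀c²) = 1 + 5880/139.6 = 43.120
β = √(1 − 1/γ²) = 0.99973
Dilated lifetime: γτ₀ = 43.120 × 26.0 ns = 1121.1 ns
d = βc·γτ₀ = 0.99973 × (2.998×10^8 m/s) × 1.1211×10^-6 s = 336 m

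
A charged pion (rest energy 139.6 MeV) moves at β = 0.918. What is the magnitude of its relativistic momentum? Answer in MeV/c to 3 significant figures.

p ≈ 323 MeV/c

γ = 1/√(1 − 0.918²) = 2.5216
p = γβm₀c = 2.5216 × 0.918 × 139.6 MeV/c = 323 MeV/c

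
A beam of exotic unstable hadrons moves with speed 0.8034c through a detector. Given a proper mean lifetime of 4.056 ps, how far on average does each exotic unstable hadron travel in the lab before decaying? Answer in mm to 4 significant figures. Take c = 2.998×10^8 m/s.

γ = 1/√(1 − 0.8034²) = 1.67943
Dilated lifetime: Δt = γτ₀ = 1.67943 × 4.056 ps = 6.81177 ps
d = vΔt = 0.8034c × 6.81177 ps = 2.40859×10^8 m/s × 6.81177×10^-12 s = 1.641 mm

d ≈ 1.641 mm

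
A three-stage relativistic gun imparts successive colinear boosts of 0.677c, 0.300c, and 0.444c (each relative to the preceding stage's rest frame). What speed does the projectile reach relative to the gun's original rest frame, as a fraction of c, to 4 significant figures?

u ≈ 0.9232c

Compose boost 2: (0.300 + 0.677)/(1 + 0.300×0.677) = 0.9770/1.20310 = 0.812069
Compose boost 3: (0.444 + 0.812069)/(1 + 0.444×0.812069) = 1.25607/1.36056 = 0.9232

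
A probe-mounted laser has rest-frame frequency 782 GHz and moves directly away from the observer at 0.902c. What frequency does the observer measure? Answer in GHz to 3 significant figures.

f_obs ≈ 178 GHz

Relativistic Doppler: f_obs = f_src √((1−β)/(1+β))
= 782 × √(0.098000/1.9020) = 782 × 0.22699 = 178 GHz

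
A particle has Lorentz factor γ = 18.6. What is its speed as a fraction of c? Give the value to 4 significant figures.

β ≈ 0.9986

β = √(1 − 1/γ²) = √(1 − 1/18.6²) = √(0.997109) = 0.9986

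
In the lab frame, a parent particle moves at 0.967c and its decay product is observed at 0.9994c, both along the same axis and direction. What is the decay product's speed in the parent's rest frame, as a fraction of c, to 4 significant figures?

Inverse velocity addition: u' = (u − v)/(1 − uv/c²)
= (0.9994 − 0.967)/(1 − 0.9994×0.967) = 0.03240/0.0335802 = 0.9649

u' ≈ 0.9649c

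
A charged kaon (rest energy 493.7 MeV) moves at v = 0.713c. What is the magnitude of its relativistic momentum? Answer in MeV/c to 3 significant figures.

γ = 1/√(1 − 0.713²) = 1.4262
p = γβm₀c = 1.4262 × 0.713 × 493.7 MeV/c = 502 MeV/c

p ≈ 502 MeV/c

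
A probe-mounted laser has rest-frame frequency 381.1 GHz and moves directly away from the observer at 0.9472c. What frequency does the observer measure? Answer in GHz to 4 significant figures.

f_obs ≈ 62.76 GHz

Relativistic Doppler: f_obs = f_src √((1−β)/(1+β))
= 381.1 × √(0.0528000/1.94720) = 381.1 × 0.164669 = 62.76 GHz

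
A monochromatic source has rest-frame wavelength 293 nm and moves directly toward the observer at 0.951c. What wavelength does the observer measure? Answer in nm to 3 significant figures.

Relativistic Doppler: λ_obs = λ_src √((1−β)/(1+β))
= 293 × √(0.049000/1.9510) = 293 × 0.15848 = 46.4 nm

λ_obs ≈ 46.4 nm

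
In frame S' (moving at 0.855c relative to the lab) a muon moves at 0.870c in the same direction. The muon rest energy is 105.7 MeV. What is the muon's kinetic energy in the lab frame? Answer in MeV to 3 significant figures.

K ≈ 615 MeV

u_lab = (0.870 + 0.855)/(1 + 0.870×0.855) = 0.989191
γ = 1/√(1 − 0.989191²) = 6.8196
K = (γ − 1)m₀c² = (6.8196 − 1) × 105.7 = 5.8196 × 105.7 = 615 MeV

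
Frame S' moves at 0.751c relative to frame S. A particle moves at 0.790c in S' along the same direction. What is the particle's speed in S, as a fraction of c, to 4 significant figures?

u ≈ 0.9672c

Relativistic velocity addition: u = (u' + v)/(1 + u'v/c²)
= (0.790 + 0.751)/(1 + 0.790×0.751) = 1.541/1.59329 = 0.9672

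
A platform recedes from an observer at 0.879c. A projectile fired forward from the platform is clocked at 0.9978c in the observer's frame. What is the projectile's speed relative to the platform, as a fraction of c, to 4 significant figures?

u' ≈ 0.9664c

Inverse velocity addition: u' = (u − v)/(1 − uv/c²)
= (0.9978 − 0.879)/(1 − 0.9978×0.879) = 0.1188/0.122934 = 0.9664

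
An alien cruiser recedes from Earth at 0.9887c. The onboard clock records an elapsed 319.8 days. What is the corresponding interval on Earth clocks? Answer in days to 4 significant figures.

Δt ≈ 2133 days

γ = 1/√(1 − 0.9887²) = 6.67077
Time dilation: Δt = γτ₀ = 6.67077 × 319.8 days = 2133 days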